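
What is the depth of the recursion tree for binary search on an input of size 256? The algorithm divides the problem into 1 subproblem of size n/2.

For divide and conquer with division factor 2:

Problem sizes at each level:
Level 0: 256
Level 1: 128
Level 2: 64
Level 3: 32
Level 4: 16
Level 5: 8
Level 6: 4
Level 7: 2
Level 8: 1

The root is level 0 and the size-1 base case is level 8 (the tree spans levels 0 through 8, i.e. 9 levels counting the root), so the depth is the number of divisions: log_2(256) = 8

The recursion tree depth is log_2(256) = 8. At each level, the problem size is divided by 2, so it takes 8 divisions to reduce to a base case of size 1. The algorithm makes 1 recursive call at each level.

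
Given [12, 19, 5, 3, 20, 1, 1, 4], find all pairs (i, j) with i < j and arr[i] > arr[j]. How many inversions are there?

Finding inversions in [12, 19, 5, 3, 20, 1, 1, 4]:

(0, 2): arr[0]=12 > arr[2]=5
(0, 3): arr[0]=12 > arr[3]=3
(0, 5): arr[0]=12 > arr[5]=1
(0, 6): arr[0]=12 > arr[6]=1
(0, 7): arr[0]=12 > arr[7]=4
(1, 2): arr[1]=19 > arr[2]=5
(1, 3): arr[1]=19 > arr[3]=3
(1, 5): arr[1]=19 > arr[5]=1
(1, 6): arr[1]=19 > arr[6]=1
(1, 7): arr[1]=19 > arr[7]=4
(2, 3): arr[2]=5 > arr[3]=3
(2, 5): arr[2]=5 > arr[5]=1
(2, 6): arr[2]=5 > arr[6]=1
(2, 7): arr[2]=5 > arr[7]=4
(3, 5): arr[3]=3 > arr[5]=1
(3, 6): arr[3]=3 > arr[6]=1
(4, 5): arr[4]=20 > arr[5]=1
(4, 6): arr[4]=20 > arr[6]=1
(4, 7): arr[4]=20 > arr[7]=4

Total inversions: 19

The array has 19 inversion(s): (0,2), (0,3), (0,5), (0,6), (0,7), (1,2), (1,3), (1,5), (1,6), (1,7), (2,3), (2,5), (2,6), (2,7), (3,5), (3,6), (4,5), (4,6), (4,7). Each pair (i,j) satisfies i < j and arr[i] > arr[j].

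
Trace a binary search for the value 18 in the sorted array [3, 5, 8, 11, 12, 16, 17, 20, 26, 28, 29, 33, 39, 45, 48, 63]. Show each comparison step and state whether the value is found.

Binary search for 18 in [3, 5, 8, 11, 12, 16, 17, 20, 26, 28, 29, 33, 39, 45, 48, 63]:

lo=0, hi=15, mid=7, arr[mid]=20 -> 20 > 18, search left half
lo=0, hi=6, mid=3, arr[mid]=11 -> 11 < 18, search right half
lo=4, hi=6, mid=5, arr[mid]=16 -> 16 < 18, search right half
lo=6, hi=6, mid=6, arr[mid]=17 -> 17 < 18, search right half
lo=7 > hi=6, target 18 not found

Binary search determines that 18 is not in the array after 4 comparisons. The search space was exhausted without finding the target.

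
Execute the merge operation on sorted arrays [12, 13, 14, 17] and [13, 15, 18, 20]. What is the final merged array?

Merging process:

Compare 12 vs 13: take 12 from left. Merged: [12]
Compare 13 vs 13: take 13 from left. Merged: [12, 13]
Compare 14 vs 13: take 13 from right. Merged: [12, 13, 13]
Compare 14 vs 15: take 14 from left. Merged: [12, 13, 13, 14]
Compare 17 vs 15: take 15 from right. Merged: [12, 13, 13, 14, 15]
Compare 17 vs 18: take 17 from left. Merged: [12, 13, 13, 14, 15, 17]
Append remaining from right: [18, 20]. Merged: [12, 13, 13, 14, 15, 17, 18, 20]

Final merged array: [12, 13, 13, 14, 15, 17, 18, 20]
Total comparisons: 6

The merged array is [12, 13, 13, 14, 15, 17, 18, 20], requiring 6 comparisons. The merge step runs in O(n) time where n is the total number of elements.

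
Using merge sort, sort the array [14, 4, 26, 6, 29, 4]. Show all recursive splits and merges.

Merge sort trace:

Split: [14, 4, 26, 6, 29, 4] -> [14, 4, 26] and [6, 29, 4]
  Split: [14, 4, 26] -> [14] and [4, 26]
    Split: [4, 26] -> [4] and [26]
    Merge: [4] + [26] -> [4, 26]
  Merge: [14] + [4, 26] -> [4, 14, 26]
  Split: [6, 29, 4] -> [6] and [29, 4]
    Split: [29, 4] -> [29] and [4]
    Merge: [29] + [4] -> [4, 29]
  Merge: [6] + [4, 29] -> [4, 6, 29]
Merge: [4, 14, 26] + [4, 6, 29] -> [4, 4, 6, 14, 26, 29]

Final sorted array: [4, 4, 6, 14, 26, 29]

The merge sort proceeds by recursively splitting the array and merging sorted halves.
After all merges, the sorted array is [4, 4, 6, 14, 26, 29].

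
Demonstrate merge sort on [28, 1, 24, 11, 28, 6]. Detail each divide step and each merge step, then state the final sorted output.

Merge sort trace:

Split: [28, 1, 24, 11, 28, 6] -> [28, 1, 24] and [11, 28, 6]
  Split: [28, 1, 24] -> [28] and [1, 24]
    Split: [1, 24] -> [1] and [24]
    Merge: [1] + [24] -> [1, 24]
  Merge: [28] + [1, 24] -> [1, 24, 28]
  Split: [11, 28, 6] -> [11] and [28, 6]
    Split: [28, 6] -> [28] and [6]
    Merge: [28] + [6] -> [6, 28]
  Merge: [11] + [6, 28] -> [6, 11, 28]
Merge: [1, 24, 28] + [6, 11, 28] -> [1, 6, 11, 24, 28, 28]

Final sorted array: [1, 6, 11, 24, 28, 28]

The merge sort proceeds by recursively splitting the array and merging sorted halves.
After all merges, the sorted array is [1, 6, 11, 24, 28, 28].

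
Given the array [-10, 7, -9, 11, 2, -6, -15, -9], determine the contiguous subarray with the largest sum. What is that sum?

Using Kadane's algorithm on [-10, 7, -9, 11, 2, -6, -15, -9]:

Scanning through the array:
Position 1 (value 7): max_ending_here = 7, max_so_far = 7
Position 2 (value -9): max_ending_here = -2, max_so_far = 7
Position 3 (value 11): max_ending_here = 11, max_so_far = 11
Position 4 (value 2): max_ending_here = 13, max_so_far = 13
Position 5 (value -6): max_ending_here = 7, max_so_far = 13
Position 6 (value -15): max_ending_here = -8, max_so_far = 13
Position 7 (value -9): max_ending_here = -9, max_so_far = 13

Maximum subarray: [11, 2]
Maximum sum: 13

The maximum subarray is [11, 2] with sum 13. This subarray runs from index 3 to index 4.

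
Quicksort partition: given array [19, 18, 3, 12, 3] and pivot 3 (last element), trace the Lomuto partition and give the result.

Lomuto partition with pivot = 3:

Initial array: [19, 18, 3, 12, 3]

arr[0]=19 > 3: no swap
arr[1]=18 > 3: no swap
arr[2]=3 <= 3: swap with position 0, array becomes [3, 18, 19, 12, 3]
arr[3]=12 > 3: no swap

Place pivot at position 1: [3, 3, 19, 12, 18]
Pivot position: 1

After partitioning with pivot 3, the array becomes [3, 3, 19, 12, 18]. The pivot is placed at index 1. All elements to the left of the pivot are <= 3, and all elements to the right are > 3.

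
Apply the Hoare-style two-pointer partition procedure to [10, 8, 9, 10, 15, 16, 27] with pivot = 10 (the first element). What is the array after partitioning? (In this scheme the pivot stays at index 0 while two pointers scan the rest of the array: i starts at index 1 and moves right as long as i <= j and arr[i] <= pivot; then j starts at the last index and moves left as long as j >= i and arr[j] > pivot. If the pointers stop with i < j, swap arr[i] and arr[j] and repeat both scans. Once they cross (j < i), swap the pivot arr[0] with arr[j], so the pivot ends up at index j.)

Hoare-style two-pointer partition with pivot = 10:

Initial array: [10, 8, 9, 10, 15, 16, 27]

Pointers start at i = 1, j = 6.
i ends at 4, j ends at 3: the pointers have crossed (j < i), so scanning stops.

Swap pivot arr[0] with arr[3] to place pivot at position 3: [10, 8, 9, 10, 15, 16, 27]
Pivot position: 3

After partitioning with pivot 10, the array becomes [10, 8, 9, 10, 15, 16, 27]. The pivot is placed at index 3. All elements to the left of the pivot are <= 10, and all elements to the right are > 10.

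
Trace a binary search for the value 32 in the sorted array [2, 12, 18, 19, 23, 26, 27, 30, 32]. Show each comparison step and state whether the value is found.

Binary search for 32 in [2, 12, 18, 19, 23, 26, 27, 30, 32]:

lo=0, hi=8, mid=4, arr[mid]=23 -> 23 < 32, search right half
lo=5, hi=8, mid=6, arr[mid]=27 -> 27 < 32, search right half
lo=7, hi=8, mid=7, arr[mid]=30 -> 30 < 32, search right half
lo=8, hi=8, mid=8, arr[mid]=32 -> Found target at index 8!

Binary search finds 32 at index 8 after 4 comparisons. The search repeatedly halves the search space by comparing with the middle element.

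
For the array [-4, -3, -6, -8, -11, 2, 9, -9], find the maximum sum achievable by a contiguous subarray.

Using Kadane's algorithm on [-4, -3, -6, -8, -11, 2, 9, -9]:

Scanning through the array:
Position 1 (value -3): max_ending_here = -3, max_so_far = -3
Position 2 (value -6): max_ending_here = -6, max_so_far = -3
Position 3 (value -8): max_ending_here = -8, max_so_far = -3
Position 4 (value -11): max_ending_here = -11, max_so_far = -3
Position 5 (value 2): max_ending_here = 2, max_so_far = 2
Position 6 (value 9): max_ending_here = 11, max_so_far = 11
Position 7 (value -9): max_ending_here = 2, max_so_far = 11

Maximum subarray: [2, 9]
Maximum sum: 11

The maximum subarray is [2, 9] with sum 11. This subarray runs from index 5 to index 6.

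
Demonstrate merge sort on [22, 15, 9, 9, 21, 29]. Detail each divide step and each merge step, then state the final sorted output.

Merge sort trace:

Split: [22, 15, 9, 9, 21, 29] -> [22, 15, 9] and [9, 21, 29]
  Split: [22, 15, 9] -> [22] and [15, 9]
    Split: [15, 9] -> [15] and [9]
    Merge: [15] + [9] -> [9, 15]
  Merge: [22] + [9, 15] -> [9, 15, 22]
  Split: [9, 21, 29] -> [9] and [21, 29]
    Split: [21, 29] -> [21] and [29]
    Merge: [21] + [29] -> [21, 29]
  Merge: [9] + [21, 29] -> [9, 21, 29]
Merge: [9, 15, 22] + [9, 21, 29] -> [9, 9, 15, 21, 22, 29]

Final sorted array: [9, 9, 15, 21, 22, 29]

The merge sort proceeds by recursively splitting the array and merging sorted halves.
After all merges, the sorted array is [9, 9, 15, 21, 22, 29].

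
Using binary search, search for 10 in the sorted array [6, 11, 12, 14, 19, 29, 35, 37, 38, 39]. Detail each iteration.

Binary search for 10 in [6, 11, 12, 14, 19, 29, 35, 37, 38, 39]:

lo=0, hi=9, mid=4, arr[mid]=19 -> 19 > 10, search left half
lo=0, hi=3, mid=1, arr[mid]=11 -> 11 > 10, search left half
lo=0, hi=0, mid=0, arr[mid]=6 -> 6 < 10, search right half
lo=1 > hi=0, target 10 not found

Binary search determines that 10 is not in the array after 3 comparisons. The search space was exhausted without finding the target.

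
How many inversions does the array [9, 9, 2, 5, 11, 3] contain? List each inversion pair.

Finding inversions in [9, 9, 2, 5, 11, 3]:

(0, 2): arr[0]=9 > arr[2]=2
(0, 3): arr[0]=9 > arr[3]=5
(0, 5): arr[0]=9 > arr[5]=3
(1, 2): arr[1]=9 > arr[2]=2
(1, 3): arr[1]=9 > arr[3]=5
(1, 5): arr[1]=9 > arr[5]=3
(3, 5): arr[3]=5 > arr[5]=3
(4, 5): arr[4]=11 > arr[5]=3

Total inversions: 8

The array has 8 inversion(s): (0,2), (0,3), (0,5), (1,2), (1,3), (1,5), (3,5), (4,5). Each pair (i,j) satisfies i < j and arr[i] > arr[j].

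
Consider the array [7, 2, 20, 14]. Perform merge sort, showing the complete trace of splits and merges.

Merge sort trace:

Split: [7, 2, 20, 14] -> [7, 2] and [20, 14]
  Split: [7, 2] -> [7] and [2]
  Merge: [7] + [2] -> [2, 7]
  Split: [20, 14] -> [20] and [14]
  Merge: [20] + [14] -> [14, 20]
Merge: [2, 7] + [14, 20] -> [2, 7, 14, 20]

Final sorted array: [2, 7, 14, 20]

The merge sort proceeds by recursively splitting the array and merging sorted halves.
After all merges, the sorted array is [2, 7, 14, 20].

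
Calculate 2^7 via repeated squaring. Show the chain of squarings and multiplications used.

Computing 2^7 by squaring (build up from 2^1; each line after the first costs one multiplication):

2^1 = 2
2^2 = (2^1)^2 = 2^2 = 4
2^3 = 2 * 2^2 = 2 * 4 = 8
2^6 = (2^3)^2 = 8^2 = 64
2^7 = 2 * 2^6 = 2 * 64 = 128

Result: 128
Multiplications needed: 4 (4 lines after 2^1)

2^7 = 128. Using exponentiation by squaring, this requires 4 multiplications. The key idea: if the exponent is even, square the half-power; if odd, multiply by the base once.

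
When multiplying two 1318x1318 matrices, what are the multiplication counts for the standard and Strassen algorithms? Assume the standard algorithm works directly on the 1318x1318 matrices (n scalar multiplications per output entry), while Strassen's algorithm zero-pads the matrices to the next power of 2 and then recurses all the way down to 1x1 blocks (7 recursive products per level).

Matrix multiplication for 1318x1318 matrices:

Strassen's algorithm requires power-of-2 dimensions. Pad 1318x1318 to 2048x2048 (next power of 2).

Standard algorithm: 1318^3 = 2289529432 multiplications
Strassen's algorithm: 7^(log2(2048)) = 7^11 = 1977326743 multiplications
Savings: 2289529432 - 1977326743 = 312202689 multiplications

Standard: 2289529432 multiplications (1318^3). Strassen: 1977326743 multiplications (7^11, after padding to 2048x2048). Strassen reduces 8 recursive multiplications to 7 at each level.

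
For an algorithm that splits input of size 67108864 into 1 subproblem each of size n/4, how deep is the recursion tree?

For divide and conquer with division factor 4:

Problem sizes at each level:
Level 0: 67108864
Level 1: 16777216
Level 2: 4194304
Level 3: 1048576
Level 4: 262144
Level 5: 65536
Level 6: 16384
Level 7: 4096
Level 8: 1024
Level 9: 256
Level 10: 64
Level 11: 16
Level 12: 4
Level 13: 1

The root is level 0 and the size-1 base case is level 13 (the tree spans levels 0 through 13, i.e. 14 levels counting the root), so the depth is the number of divisions: log_4(67108864) = 13

The recursion tree depth is log_4(67108864) = 13. At each level, the problem size is divided by 4, so it takes 13 divisions to reduce to a base case of size 1. The algorithm makes 1 recursive call at each level.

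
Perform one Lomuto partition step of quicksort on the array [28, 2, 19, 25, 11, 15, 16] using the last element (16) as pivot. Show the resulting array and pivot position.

Lomuto partition with pivot = 16:

Initial array: [28, 2, 19, 25, 11, 15, 16]

arr[0]=28 > 16: no swap
arr[1]=2 <= 16: swap with position 0, array becomes [2, 28, 19, 25, 11, 15, 16]
arr[2]=19 > 16: no swap
arr[3]=25 > 16: no swap
arr[4]=11 <= 16: swap with position 1, array becomes [2, 11, 19, 25, 28, 15, 16]
arr[5]=15 <= 16: swap with position 2, array becomes [2, 11, 15, 25, 28, 19, 16]

Place pivot at position 3: [2, 11, 15, 16, 28, 19, 25]
Pivot position: 3

After partitioning with pivot 16, the array becomes [2, 11, 15, 16, 28, 19, 25]. The pivot is placed at index 3. All elements to the left of the pivot are <= 16, and all elements to the right are > 16.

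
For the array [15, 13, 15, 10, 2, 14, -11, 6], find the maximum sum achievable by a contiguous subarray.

Using Kadane's algorithm on [15, 13, 15, 10, 2, 14, -11, 6]:

Scanning through the array:
Position 1 (value 13): max_ending_here = 28, max_so_far = 28
Position 2 (value 15): max_ending_here = 43, max_so_far = 43
Position 3 (value 10): max_ending_here = 53, max_so_far = 53
Position 4 (value 2): max_ending_here = 55, max_so_far = 55
Position 5 (value 14): max_ending_here = 69, max_so_far = 69
Position 6 (value -11): max_ending_here = 58, max_so_far = 69
Position 7 (value 6): max_ending_here = 64, max_so_far = 69

Maximum subarray: [15, 13, 15, 10, 2, 14]
Maximum sum: 69

The maximum subarray is [15, 13, 15, 10, 2, 14] with sum 69. This subarray runs from index 0 to index 5.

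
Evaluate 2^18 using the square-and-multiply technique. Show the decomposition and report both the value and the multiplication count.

Computing 2^18 by squaring (build up from 2^1; each line after the first costs one multiplication):

2^1 = 2
2^2 = (2^1)^2 = 2^2 = 4
2^4 = (2^2)^2 = 4^2 = 16
2^8 = (2^4)^2 = 16^2 = 256
2^9 = 2 * 2^8 = 2 * 256 = 512
2^18 = (2^9)^2 = 512^2 = 262144

Result: 262144
Multiplications needed: 5 (5 lines after 2^1)

2^18 = 262144. Using exponentiation by squaring, this requires 5 multiplications. The key idea: if the exponent is even, square the half-power; if odd, multiply by the base once.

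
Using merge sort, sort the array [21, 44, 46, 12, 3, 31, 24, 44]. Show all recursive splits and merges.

Merge sort trace:

Split: [21, 44, 46, 12, 3, 31, 24, 44] -> [21, 44, 46, 12] and [3, 31, 24, 44]
  Split: [21, 44, 46, 12] -> [21, 44] and [46, 12]
    Split: [21, 44] -> [21] and [44]
    Merge: [21] + [44] -> [21, 44]
    Split: [46, 12] -> [46] and [12]
    Merge: [46] + [12] -> [12, 46]
  Merge: [21, 44] + [12, 46] -> [12, 21, 44, 46]
  Split: [3, 31, 24, 44] -> [3, 31] and [24, 44]
    Split: [3, 31] -> [3] and [31]
    Merge: [3] + [31] -> [3, 31]
    Split: [24, 44] -> [24] and [44]
    Merge: [24] + [44] -> [24, 44]
  Merge: [3, 31] + [24, 44] -> [3, 24, 31, 44]
Merge: [12, 21, 44, 46] + [3, 24, 31, 44] -> [3, 12, 21, 24, 31, 44, 44, 46]

Final sorted array: [3, 12, 21, 24, 31, 44, 44, 46]

The merge sort proceeds by recursively splitting the array and merging sorted halves.
After all merges, the sorted array is [3, 12, 21, 24, 31, 44, 44, 46].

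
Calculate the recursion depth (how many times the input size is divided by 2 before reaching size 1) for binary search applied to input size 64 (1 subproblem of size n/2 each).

For divide and conquer with division factor 2:

Problem sizes at each level:
Level 0: 64
Level 1: 32
Level 2: 16
Level 3: 8
Level 4: 4
Level 5: 2
Level 6: 1

The root is level 0 and the size-1 base case is level 6 (the tree spans levels 0 through 6, i.e. 7 levels counting the root), so the depth is the number of divisions: log_2(64) = 6

The recursion tree depth is log_2(64) = 6. At each level, the problem size is divided by 2, so it takes 6 divisions to reduce to a base case of size 1. The algorithm makes 1 recursive call at each level.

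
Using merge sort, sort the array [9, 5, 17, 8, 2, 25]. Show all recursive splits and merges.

Merge sort trace:

Split: [9, 5, 17, 8, 2, 25] -> [9, 5, 17] and [8, 2, 25]
  Split: [9, 5, 17] -> [9] and [5, 17]
    Split: [5, 17] -> [5] and [17]
    Merge: [5] + [17] -> [5, 17]
  Merge: [9] + [5, 17] -> [5, 9, 17]
  Split: [8, 2, 25] -> [8] and [2, 25]
    Split: [2, 25] -> [2] and [25]
    Merge: [2] + [25] -> [2, 25]
  Merge: [8] + [2, 25] -> [2, 8, 25]
Merge: [5, 9, 17] + [2, 8, 25] -> [2, 5, 8, 9, 17, 25]

Final sorted array: [2, 5, 8, 9, 17, 25]

The merge sort proceeds by recursively splitting the array and merging sorted halves.
After all merges, the sorted array is [2, 5, 8, 9, 17, 25].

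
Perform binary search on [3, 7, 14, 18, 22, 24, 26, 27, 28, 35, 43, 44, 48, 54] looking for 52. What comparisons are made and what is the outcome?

Binary search for 52 in [3, 7, 14, 18, 22, 24, 26, 27, 28, 35, 43, 44, 48, 54]:

lo=0, hi=13, mid=6, arr[mid]=26 -> 26 < 52, search right half
lo=7, hi=13, mid=10, arr[mid]=43 -> 43 < 52, search right half
lo=11, hi=13, mid=12, arr[mid]=48 -> 48 < 52, search right half
lo=13, hi=13, mid=13, arr[mid]=54 -> 54 > 52, search left half
lo=13 > hi=12, target 52 not found

Binary search determines that 52 is not in the array after 4 comparisons. The search space was exhausted without finding the target.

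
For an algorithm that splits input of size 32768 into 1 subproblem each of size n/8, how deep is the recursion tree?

For divide and conquer with division factor 8:

Problem sizes at each level:
Level 0: 32768
Level 1: 4096
Level 2: 512
Level 3: 64
Level 4: 8
Level 5: 1

The root is level 0 and the size-1 base case is level 5 (the tree spans levels 0 through 5, i.e. 6 levels counting the root), so the depth is the number of divisions: log_8(32768) = 5

The recursion tree depth is log_8(32768) = 5. At each level, the problem size is divided by 8, so it takes 5 divisions to reduce to a base case of size 1. The algorithm makes 1 recursive call at each level.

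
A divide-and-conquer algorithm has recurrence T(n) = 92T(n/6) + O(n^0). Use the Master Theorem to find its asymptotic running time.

Master Theorem for T(n) = 92T(n/6) + O(n^0):

a = 92, b = 6, c = 0
log_b(a) = log_6(92) = 2.5237

Case 1: c = 0 < log_6(92) = 2.5237
T(n) = O(n^(log_6 92))

For T(n) = 92T(n/6) + O(n^0): log_6(92) = 2.5237. This is Case 1 of the Master Theorem (c < log_b(a), work dominated by leaves), giving O(n^(log_6 92)).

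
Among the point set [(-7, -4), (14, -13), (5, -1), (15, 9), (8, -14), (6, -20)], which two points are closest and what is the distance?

Computing all pairwise distances among 6 points:

d((-7, -4), (14, -13)) = 22.8473
d((-7, -4), (5, -1)) = 12.3693
d((-7, -4), (15, 9)) = 25.5539
d((-7, -4), (8, -14)) = 18.0278
d((-7, -4), (6, -20)) = 20.6155
d((14, -13), (5, -1)) = 15.0
d((14, -13), (15, 9)) = 22.0227
d((14, -13), (8, -14)) = 6.0828 <-- minimum
d((14, -13), (6, -20)) = 10.6301
d((5, -1), (15, 9)) = 14.1421
d((5, -1), (8, -14)) = 13.3417
d((5, -1), (6, -20)) = 19.0263
d((15, 9), (8, -14)) = 24.0416
d((15, 9), (6, -20)) = 30.3645
d((8, -14), (6, -20)) = 6.3246

Closest pair: (14, -13) and (8, -14) with distance 6.0828

The closest pair is (14, -13) and (8, -14) with Euclidean distance 6.0828. For 6 points, brute-force pairwise comparison is shown above. For large n, the divide-and-conquer algorithm (sort by x, recurse on halves, check the dividing strip) achieves O(n log n).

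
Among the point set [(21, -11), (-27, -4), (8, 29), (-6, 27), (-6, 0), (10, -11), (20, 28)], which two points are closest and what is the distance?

Computing all pairwise distances among 7 points:

d((21, -11), (-27, -4)) = 48.5077
d((21, -11), (8, 29)) = 42.0595
d((21, -11), (-6, 27)) = 46.6154
d((21, -11), (-6, 0)) = 29.1548
d((21, -11), (10, -11)) = 11.0 <-- minimum
d((21, -11), (20, 28)) = 39.0128
d((-27, -4), (8, 29)) = 48.1041
d((-27, -4), (-6, 27)) = 37.4433
d((-27, -4), (-6, 0)) = 21.3776
d((-27, -4), (10, -11)) = 37.6563
d((-27, -4), (20, 28)) = 56.8595
d((8, 29), (-6, 27)) = 14.1421
d((8, 29), (-6, 0)) = 32.2025
d((8, 29), (10, -11)) = 40.05
d((8, 29), (20, 28)) = 12.0416
d((-6, 27), (-6, 0)) = 27.0
d((-6, 27), (10, -11)) = 41.2311
d((-6, 27), (20, 28)) = 26.0192
d((-6, 0), (10, -11)) = 19.4165
d((-6, 0), (20, 28)) = 38.2099
d((10, -11), (20, 28)) = 40.2616

Closest pair: (21, -11) and (10, -11) with distance 11.0

The closest pair is (21, -11) and (10, -11) with Euclidean distance 11.0. For 7 points, brute-force pairwise comparison is shown above. For large n, the divide-and-conquer algorithm (sort by x, recurse on halves, check the dividing strip) achieves O(n log n).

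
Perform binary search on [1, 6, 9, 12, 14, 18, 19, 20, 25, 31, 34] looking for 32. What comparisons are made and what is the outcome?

Binary search for 32 in [1, 6, 9, 12, 14, 18, 19, 20, 25, 31, 34]:

lo=0, hi=10, mid=5, arr[mid]=18 -> 18 < 32, search right half
lo=6, hi=10, mid=8, arr[mid]=25 -> 25 < 32, search right half
lo=9, hi=10, mid=9, arr[mid]=31 -> 31 < 32, search right half
lo=10, hi=10, mid=10, arr[mid]=34 -> 34 > 32, search left half
lo=10 > hi=9, target 32 not found

Binary search determines that 32 is not in the array after 4 comparisons. The search space was exhausted without finding the target.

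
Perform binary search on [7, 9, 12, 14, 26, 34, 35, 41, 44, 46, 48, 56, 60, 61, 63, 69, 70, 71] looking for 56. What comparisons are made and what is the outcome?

Binary search for 56 in [7, 9, 12, 14, 26, 34, 35, 41, 44, 46, 48, 56, 60, 61, 63, 69, 70, 71]:

lo=0, hi=17, mid=8, arr[mid]=44 -> 44 < 56, search right half
lo=9, hi=17, mid=13, arr[mid]=61 -> 61 > 56, search left half
lo=9, hi=12, mid=10, arr[mid]=48 -> 48 < 56, search right half
lo=11, hi=12, mid=11, arr[mid]=56 -> Found target at index 11!

Binary search finds 56 at index 11 after 4 comparisons. The search repeatedly halves the search space by comparing with the middle element.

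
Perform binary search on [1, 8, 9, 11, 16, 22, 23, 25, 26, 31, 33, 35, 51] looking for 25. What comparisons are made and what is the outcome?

Binary search for 25 in [1, 8, 9, 11, 16, 22, 23, 25, 26, 31, 33, 35, 51]:

lo=0, hi=12, mid=6, arr[mid]=23 -> 23 < 25, search right half
lo=7, hi=12, mid=9, arr[mid]=31 -> 31 > 25, search left half
lo=7, hi=8, mid=7, arr[mid]=25 -> Found target at index 7!

Binary search finds 25 at index 7 after 3 comparisons. The search repeatedly halves the search space by comparing with the middle element.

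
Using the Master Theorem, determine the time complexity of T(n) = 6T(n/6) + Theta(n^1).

Master Theorem for T(n) = 6T(n/6) + O(n^1):

a = 6, b = 6, c = 1
log_b(a) = log_6(6) = 1.0000

Case 2: c = 1 = log_6(6) = 1.0000
T(n) = O(n^1 log n) = O(n log n)

For T(n) = 6T(n/6) + O(n^1): log_6(6) = 1.0000. This is Case 2 of the Master Theorem (c = log_b(a), equal work at all levels), giving O(n log n).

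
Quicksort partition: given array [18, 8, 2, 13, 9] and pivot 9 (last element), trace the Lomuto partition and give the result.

Lomuto partition with pivot = 9:

Initial array: [18, 8, 2, 13, 9]

arr[0]=18 > 9: no swap
arr[1]=8 <= 9: swap with position 0, array becomes [8, 18, 2, 13, 9]
arr[2]=2 <= 9: swap with position 1, array becomes [8, 2, 18, 13, 9]
arr[3]=13 > 9: no swap

Place pivot at position 2: [8, 2, 9, 13, 18]
Pivot position: 2

After partitioning with pivot 9, the array becomes [8, 2, 9, 13, 18]. The pivot is placed at index 2. All elements to the left of the pivot are <= 9, and all elements to the right are > 9.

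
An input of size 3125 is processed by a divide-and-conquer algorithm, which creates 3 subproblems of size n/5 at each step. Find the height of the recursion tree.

For divide and conquer with division factor 5:

Problem sizes at each level:
Level 0: 3125
Level 1: 625
Level 2: 125
Level 3: 25
Level 4: 5
Level 5: 1

The root is level 0 and the size-1 base case is level 5 (the tree spans levels 0 through 5, i.e. 6 levels counting the root), so the depth is the number of divisions: log_5(3125) = 5

The recursion tree depth is log_5(3125) = 5. At each level, the problem size is divided by 5, so it takes 5 divisions to reduce to a base case of size 1. The algorithm makes 3 recursive calls at each level.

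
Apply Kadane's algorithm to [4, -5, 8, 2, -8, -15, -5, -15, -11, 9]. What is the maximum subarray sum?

Using Kadane's algorithm on [4, -5, 8, 2, -8, -15, -5, -15, -11, 9]:

Scanning through the array:
Position 1 (value -5): max_ending_here = -1, max_so_far = 4
Position 2 (value 8): max_ending_here = 8, max_so_far = 8
Position 3 (value 2): max_ending_here = 10, max_so_far = 10
Position 4 (value -8): max_ending_here = 2, max_so_far = 10
Position 5 (value -15): max_ending_here = -13, max_so_far = 10
Position 6 (value -5): max_ending_here = -5, max_so_far = 10
Position 7 (value -15): max_ending_here = -15, max_so_far = 10
Position 8 (value -11): max_ending_here = -11, max_so_far = 10
Position 9 (value 9): max_ending_here = 9, max_so_far = 10

Maximum subarray: [8, 2]
Maximum sum: 10

The maximum subarray is [8, 2] with sum 10. This subarray runs from index 2 to index 3.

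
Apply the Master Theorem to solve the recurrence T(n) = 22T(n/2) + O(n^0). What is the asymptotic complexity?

Master Theorem for T(n) = 22T(n/2) + O(n^0):

a = 22, b = 2, c = 0
log_b(a) = log_2(22) = 4.4594

Case 1: c = 0 < log_2(22) = 4.4594
T(n) = O(n^(log_2 22))

For T(n) = 22T(n/2) + O(n^0): log_2(22) = 4.4594. This is Case 1 of the Master Theorem (c < log_b(a), work dominated by leaves), giving O(n^(log_2 22)).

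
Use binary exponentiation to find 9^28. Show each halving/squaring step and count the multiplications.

Computing 9^28 by squaring (build up from 9^1; each line after the first costs one multiplication):

9^1 = 9
9^2 = (9^1)^2 = 9^2 = 81
9^3 = 9 * 9^2 = 9 * 81 = 729
9^6 = (9^3)^2 = 729^2 = 531441
9^7 = 9 * 9^6 = 9 * 531441 = 4782969
9^14 = (9^7)^2 = 4782969^2 = 22876792454961
9^28 = (9^14)^2 = 22876792454961^2 = 523347633027360537213511521

Result: 523347633027360537213511521
Multiplications needed: 6 (6 lines after 9^1)

9^28 = 523347633027360537213511521. Using exponentiation by squaring, this requires 6 multiplications. The key idea: if the exponent is even, square the half-power; if odd, multiply by the base once.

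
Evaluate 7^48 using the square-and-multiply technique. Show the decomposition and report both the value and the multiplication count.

Computing 7^48 by squaring (build up from 7^1; each line after the first costs one multiplication):

7^1 = 7
7^2 = (7^1)^2 = 7^2 = 49
7^3 = 7 * 7^2 = 7 * 49 = 343
7^6 = (7^3)^2 = 343^2 = 117649
7^12 = (7^6)^2 = 117649^2 = 13841287201
7^24 = (7^12)^2 = 13841287201^2 = 191581231380566414401
7^48 = (7^24)^2 = 191581231380566414401^2 = 36703368217294125441230211032033660188801

Result: 36703368217294125441230211032033660188801
Multiplications needed: 6 (6 lines after 7^1)

7^48 = 36703368217294125441230211032033660188801. Using exponentiation by squaring, this requires 6 multiplications. The key idea: if the exponent is even, square the half-power; if odd, multiply by the base once.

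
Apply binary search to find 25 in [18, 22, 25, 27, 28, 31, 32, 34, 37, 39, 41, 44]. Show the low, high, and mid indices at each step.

Binary search for 25 in [18, 22, 25, 27, 28, 31, 32, 34, 37, 39, 41, 44]:

lo=0, hi=11, mid=5, arr[mid]=31 -> 31 > 25, search left half
lo=0, hi=4, mid=2, arr[mid]=25 -> Found target at index 2!

Binary search finds 25 at index 2 after 2 comparisons. The search repeatedly halves the search space by comparing with the middle element.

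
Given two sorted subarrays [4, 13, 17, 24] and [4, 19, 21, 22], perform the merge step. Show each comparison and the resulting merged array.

Merging process:

Compare 4 vs 4: take 4 from left. Merged: [4]
Compare 13 vs 4: take 4 from right. Merged: [4, 4]
Compare 13 vs 19: take 13 from left. Merged: [4, 4, 13]
Compare 17 vs 19: take 17 from left. Merged: [4, 4, 13, 17]
Compare 24 vs 19: take 19 from right. Merged: [4, 4, 13, 17, 19]
Compare 24 vs 21: take 21 from right. Merged: [4, 4, 13, 17, 19, 21]
Compare 24 vs 22: take 22 from right. Merged: [4, 4, 13, 17, 19, 21, 22]
Append remaining from left: [24]. Merged: [4, 4, 13, 17, 19, 21, 22, 24]

Final merged array: [4, 4, 13, 17, 19, 21, 22, 24]
Total comparisons: 7

The merged array is [4, 4, 13, 17, 19, 21, 22, 24], requiring 7 comparisons. The merge step runs in O(n) time where n is the total number of elements.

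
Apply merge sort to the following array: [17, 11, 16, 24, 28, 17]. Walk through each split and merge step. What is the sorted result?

Merge sort trace:

Split: [17, 11, 16, 24, 28, 17] -> [17, 11, 16] and [24, 28, 17]
  Split: [17, 11, 16] -> [17] and [11, 16]
    Split: [11, 16] -> [11] and [16]
    Merge: [11] + [16] -> [11, 16]
  Merge: [17] + [11, 16] -> [11, 16, 17]
  Split: [24, 28, 17] -> [24] and [28, 17]
    Split: [28, 17] -> [28] and [17]
    Merge: [28] + [17] -> [17, 28]
  Merge: [24] + [17, 28] -> [17, 24, 28]
Merge: [11, 16, 17] + [17, 24, 28] -> [11, 16, 17, 17, 24, 28]

Final sorted array: [11, 16, 17, 17, 24, 28]

The merge sort proceeds by recursively splitting the array and merging sorted halves.
After all merges, the sorted array is [11, 16, 17, 17, 24, 28].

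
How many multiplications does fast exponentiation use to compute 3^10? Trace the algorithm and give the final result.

Computing 3^10 by squaring (build up from 3^1; each line after the first costs one multiplication):

3^1 = 3
3^2 = (3^1)^2 = 3^2 = 9
3^4 = (3^2)^2 = 9^2 = 81
3^5 = 3 * 3^4 = 3 * 81 = 243
3^10 = (3^5)^2 = 243^2 = 59049

Result: 59049
Multiplications needed: 4 (4 lines after 3^1)

3^10 = 59049. Using exponentiation by squaring, this requires 4 multiplications. The key idea: if the exponent is even, square the half-power; if odd, multiply by the base once.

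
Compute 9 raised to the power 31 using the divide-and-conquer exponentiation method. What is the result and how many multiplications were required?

Computing 9^31 by squaring (build up from 9^1; each line after the first costs one multiplication):

9^1 = 9
9^2 = (9^1)^2 = 9^2 = 81
9^3 = 9 * 9^2 = 9 * 81 = 729
9^6 = (9^3)^2 = 729^2 = 531441
9^7 = 9 * 9^6 = 9 * 531441 = 4782969
9^14 = (9^7)^2 = 4782969^2 = 22876792454961
9^15 = 9 * 9^14 = 9 * 22876792454961 = 205891132094649
9^30 = (9^15)^2 = 205891132094649^2 = 42391158275216203514294433201
9^31 = 9 * 9^30 = 9 * 42391158275216203514294433201 = 381520424476945831628649898809

Result: 381520424476945831628649898809
Multiplications needed: 8 (8 lines after 9^1)

9^31 = 381520424476945831628649898809. Using exponentiation by squaring, this requires 8 multiplications. The key idea: if the exponent is even, square the half-power; if odd, multiply by the base once.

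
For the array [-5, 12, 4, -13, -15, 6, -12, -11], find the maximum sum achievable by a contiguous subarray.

Using Kadane's algorithm on [-5, 12, 4, -13, -15, 6, -12, -11]:

Scanning through the array:
Position 1 (value 12): max_ending_here = 12, max_so_far = 12
Position 2 (value 4): max_ending_here = 16, max_so_far = 16
Position 3 (value -13): max_ending_here = 3, max_so_far = 16
Position 4 (value -15): max_ending_here = -12, max_so_far = 16
Position 5 (value 6): max_ending_here = 6, max_so_far = 16
Position 6 (value -12): max_ending_here = -6, max_so_far = 16
Position 7 (value -11): max_ending_here = -11, max_so_far = 16

Maximum subarray: [12, 4]
Maximum sum: 16

The maximum subarray is [12, 4] with sum 16. This subarray runs from index 1 to index 2.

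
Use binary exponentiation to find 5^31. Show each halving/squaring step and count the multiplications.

Computing 5^31 by squaring (build up from 5^1; each line after the first costs one multiplication):

5^1 = 5
5^2 = (5^1)^2 = 5^2 = 25
5^3 = 5 * 5^2 = 5 * 25 = 125
5^6 = (5^3)^2 = 125^2 = 15625
5^7 = 5 * 5^6 = 5 * 15625 = 78125
5^14 = (5^7)^2 = 78125^2 = 6103515625
5^15 = 5 * 5^14 = 5 * 6103515625 = 30517578125
5^30 = (5^15)^2 = 30517578125^2 = 931322574615478515625
5^31 = 5 * 5^30 = 5 * 931322574615478515625 = 4656612873077392578125

Result: 4656612873077392578125
Multiplications needed: 8 (8 lines after 5^1)

5^31 = 4656612873077392578125. Using exponentiation by squaring, this requires 8 multiplications. The key idea: if the exponent is even, square the half-power; if odd, multiply by the base once.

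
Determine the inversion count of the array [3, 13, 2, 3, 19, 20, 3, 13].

Finding inversions in [3, 13, 2, 3, 19, 20, 3, 13]:

(0, 2): arr[0]=3 > arr[2]=2
(1, 2): arr[1]=13 > arr[2]=2
(1, 3): arr[1]=13 > arr[3]=3
(1, 6): arr[1]=13 > arr[6]=3
(4, 6): arr[4]=19 > arr[6]=3
(4, 7): arr[4]=19 > arr[7]=13
(5, 6): arr[5]=20 > arr[6]=3
(5, 7): arr[5]=20 > arr[7]=13

Total inversions: 8

The array has 8 inversion(s): (0,2), (1,2), (1,3), (1,6), (4,6), (4,7), (5,6), (5,7). Each pair (i,j) satisfies i < j and arr[i] > arr[j].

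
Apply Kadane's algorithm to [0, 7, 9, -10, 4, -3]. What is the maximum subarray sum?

Using Kadane's algorithm on [0, 7, 9, -10, 4, -3]:

Scanning through the array:
Position 1 (value 7): max_ending_here = 7, max_so_far = 7
Position 2 (value 9): max_ending_here = 16, max_so_far = 16
Position 3 (value -10): max_ending_here = 6, max_so_far = 16
Position 4 (value 4): max_ending_here = 10, max_so_far = 16
Position 5 (value -3): max_ending_here = 7, max_so_far = 16

Maximum subarray: [0, 7, 9]
Maximum sum: 16

The maximum subarray is [0, 7, 9] with sum 16. This subarray runs from index 0 to index 2.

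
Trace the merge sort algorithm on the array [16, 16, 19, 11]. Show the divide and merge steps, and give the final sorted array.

Merge sort trace:

Split: [16, 16, 19, 11] -> [16, 16] and [19, 11]
  Split: [16, 16] -> [16] and [16]
  Merge: [16] + [16] -> [16, 16]
  Split: [19, 11] -> [19] and [11]
  Merge: [19] + [11] -> [11, 19]
Merge: [16, 16] + [11, 19] -> [11, 16, 16, 19]

Final sorted array: [11, 16, 16, 19]

The merge sort proceeds by recursively splitting the array and merging sorted halves.
After all merges, the sorted array is [11, 16, 16, 19].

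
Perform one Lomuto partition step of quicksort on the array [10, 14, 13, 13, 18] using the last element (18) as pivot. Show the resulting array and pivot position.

Lomuto partition with pivot = 18:

Initial array: [10, 14, 13, 13, 18]

arr[0]=10 <= 18: swap with position 0, array becomes [10, 14, 13, 13, 18]
arr[1]=14 <= 18: swap with position 1, array becomes [10, 14, 13, 13, 18]
arr[2]=13 <= 18: swap with position 2, array becomes [10, 14, 13, 13, 18]
arr[3]=13 <= 18: swap with position 3, array becomes [10, 14, 13, 13, 18]

Place pivot at position 4: [10, 14, 13, 13, 18]
Pivot position: 4

After partitioning with pivot 18, the array becomes [10, 14, 13, 13, 18]. The pivot is placed at index 4. All elements to the left of the pivot are <= 18, and all elements to the right are > 18.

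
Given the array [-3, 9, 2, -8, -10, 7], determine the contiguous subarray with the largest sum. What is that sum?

Using Kadane's algorithm on [-3, 9, 2, -8, -10, 7]:

Scanning through the array:
Position 1 (value 9): max_ending_here = 9, max_so_far = 9
Position 2 (value 2): max_ending_here = 11, max_so_far = 11
Position 3 (value -8): max_ending_here = 3, max_so_far = 11
Position 4 (value -10): max_ending_here = -7, max_so_far = 11
Position 5 (value 7): max_ending_here = 7, max_so_far = 11

Maximum subarray: [9, 2]
Maximum sum: 11

The maximum subarray is [9, 2] with sum 11. This subarray runs from index 1 to index 2.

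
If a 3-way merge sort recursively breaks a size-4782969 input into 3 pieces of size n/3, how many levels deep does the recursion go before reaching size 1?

For divide and conquer with division factor 3:

Problem sizes at each level:
Level 0: 4782969
Level 1: 1594323
Level 2: 531441
Level 3: 177147
Level 4: 59049
Level 5: 19683
Level 6: 6561
Level 7: 2187
Level 8: 729
Level 9: 243
Level 10: 81
Level 11: 27
Level 12: 9
Level 13: 3
Level 14: 1

The root is level 0 and the size-1 base case is level 14 (the tree spans levels 0 through 14, i.e. 15 levels counting the root), so the depth is the number of divisions: log_3(4782969) = 14

The recursion tree depth is log_3(4782969) = 14. At each level, the problem size is divided by 3, so it takes 14 divisions to reduce to a base case of size 1. The algorithm makes 3 recursive calls at each level.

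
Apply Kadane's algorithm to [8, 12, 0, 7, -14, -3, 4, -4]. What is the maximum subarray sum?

Using Kadane's algorithm on [8, 12, 0, 7, -14, -3, 4, -4]:

Scanning through the array:
Position 1 (value 12): max_ending_here = 20, max_so_far = 20
Position 2 (value 0): max_ending_here = 20, max_so_far = 20
Position 3 (value 7): max_ending_here = 27, max_so_far = 27
Position 4 (value -14): max_ending_here = 13, max_so_far = 27
Position 5 (value -3): max_ending_here = 10, max_so_far = 27
Position 6 (value 4): max_ending_here = 14, max_so_far = 27
Position 7 (value -4): max_ending_here = 10, max_so_far = 27

Maximum subarray: [8, 12, 0, 7]
Maximum sum: 27

The maximum subarray is [8, 12, 0, 7] with sum 27. This subarray runs from index 0 to index 3.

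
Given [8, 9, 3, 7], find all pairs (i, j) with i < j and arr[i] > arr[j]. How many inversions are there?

Finding inversions in [8, 9, 3, 7]:

(0, 2): arr[0]=8 > arr[2]=3
(0, 3): arr[0]=8 > arr[3]=7
(1, 2): arr[1]=9 > arr[2]=3
(1, 3): arr[1]=9 > arr[3]=7

Total inversions: 4

The array has 4 inversion(s): (0,2), (0,3), (1,2), (1,3). Each pair (i,j) satisfies i < j and arr[i] > arr[j].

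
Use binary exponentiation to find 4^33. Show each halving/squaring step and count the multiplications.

Computing 4^33 by squaring (build up from 4^1; each line after the first costs one multiplication):

4^1 = 4
4^2 = (4^1)^2 = 4^2 = 16
4^4 = (4^2)^2 = 16^2 = 256
4^8 = (4^4)^2 = 256^2 = 65536
4^16 = (4^8)^2 = 65536^2 = 4294967296
4^32 = (4^16)^2 = 4294967296^2 = 18446744073709551616
4^33 = 4 * 4^32 = 4 * 18446744073709551616 = 73786976294838206464

Result: 73786976294838206464
Multiplications needed: 6 (6 lines after 4^1)

4^33 = 73786976294838206464. Using exponentiation by squaring, this requires 6 multiplications. The key idea: if the exponent is even, square the half-power; if odd, multiply by the base once.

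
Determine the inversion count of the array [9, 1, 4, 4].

Finding inversions in [9, 1, 4, 4]:

(0, 1): arr[0]=9 > arr[1]=1
(0, 2): arr[0]=9 > arr[2]=4
(0, 3): arr[0]=9 > arr[3]=4

Total inversions: 3

The array has 3 inversion(s): (0,1), (0,2), (0,3). Each pair (i,j) satisfies i < j and arr[i] > arr[j].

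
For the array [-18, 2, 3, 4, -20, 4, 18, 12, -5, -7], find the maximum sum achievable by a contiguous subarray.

Using Kadane's algorithm on [-18, 2, 3, 4, -20, 4, 18, 12, -5, -7]:

Scanning through the array:
Position 1 (value 2): max_ending_here = 2, max_so_far = 2
Position 2 (value 3): max_ending_here = 5, max_so_far = 5
Position 3 (value 4): max_ending_here = 9, max_so_far = 9
Position 4 (value -20): max_ending_here = -11, max_so_far = 9
Position 5 (value 4): max_ending_here = 4, max_so_far = 9
Position 6 (value 18): max_ending_here = 22, max_so_far = 22
Position 7 (value 12): max_ending_here = 34, max_so_far = 34
Position 8 (value -5): max_ending_here = 29, max_so_far = 34
Position 9 (value -7): max_ending_here = 22, max_so_far = 34

Maximum subarray: [4, 18, 12]
Maximum sum: 34

The maximum subarray is [4, 18, 12] with sum 34. This subarray runs from index 5 to index 7.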